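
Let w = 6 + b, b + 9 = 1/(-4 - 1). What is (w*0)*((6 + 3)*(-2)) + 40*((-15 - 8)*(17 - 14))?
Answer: -2760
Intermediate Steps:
b = -46/5 (b = -9 + 1/(-4 - 1) = -9 + 1/(-5) = -9 - 1/5 = -46/5 ≈ -9.2000)
w = -16/5 (w = 6 - 46/5 = -16/5 ≈ -3.2000)
(w*0)*((6 + 3)*(-2)) + 40*((-15 - 8)*(17 - 14)) = (-16/5*0)*((6 + 3)*(-2)) + 40*((-15 - 8)*(17 - 14)) = 0*(9*(-2)) + 40*(-23*3) = 0*(-18) + 40*(-69) = 0 - 2760 = -2760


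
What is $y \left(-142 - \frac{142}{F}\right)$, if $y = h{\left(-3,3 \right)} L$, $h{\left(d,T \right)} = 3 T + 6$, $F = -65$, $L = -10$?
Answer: $\frac{272640}{13} \approx 20972.0$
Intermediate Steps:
$h{\left(d,T \right)} = 6 + 3 T$
$y = -150$ ($y = \left(6 + 3 \cdot 3\right) \left(-10\right) = \left(6 + 9\right) \left(-10\right) = 15 \left(-10\right) = -150$)
$y \left(-142 - \frac{142}{F}\right) = - 150 \left(-142 - \frac{142}{-65}\right) = - 150 \left(-142 - - \frac{142}{65}\right) = - 150 \left(-142 + \frac{142}{65}\right) = \left(-150\right) \left(- \frac{9088}{65}\right) = \frac{272640}{13}$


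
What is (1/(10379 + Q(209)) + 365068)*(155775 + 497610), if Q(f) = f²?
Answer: 859661958512279/3604 ≈ 2.3853e+11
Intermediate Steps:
(1/(10379 + Q(209)) + 365068)*(155775 + 497610) = (1/(10379 + 209²) + 365068)*(155775 + 497610) = (1/(10379 + 43681) + 365068)*653385 = (1/54060 + 365068)*653385 = (19735576081/54060)*653385 = 859661958512279/3604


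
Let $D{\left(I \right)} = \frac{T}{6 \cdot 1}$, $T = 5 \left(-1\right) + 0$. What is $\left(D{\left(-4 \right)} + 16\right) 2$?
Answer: $\frac{91}{3} \approx 30.333$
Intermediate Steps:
$T = -5$ ($T = -5 + 0 = -5$)
$D{\left(I \right)} = - \frac{5}{6}$ ($D{\left(I \right)} = - \frac{5}{6 \cdot 1} = - \frac{5}{6}$)
$\left(D{\left(-4 \right)} + 16\right) 2 = \left(- \frac{5}{6} + 16\right) 2 = \frac{91}{6} \cdot 2 = \frac{91}{3}$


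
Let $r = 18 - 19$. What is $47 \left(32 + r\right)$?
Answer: $1457$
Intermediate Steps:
$r = -1$
$47 \left(32 + r\right) = 47 \left(32 - 1\right) = 47 \cdot 31 = 1457$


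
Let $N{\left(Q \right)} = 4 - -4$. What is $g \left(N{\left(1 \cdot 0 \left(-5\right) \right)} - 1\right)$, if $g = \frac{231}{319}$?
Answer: $\frac{147}{29} \approx 5.069$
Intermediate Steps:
$N{\left(Q \right)} = 8$ ($N{\left(Q \right)} = 4 + 4 = 8$)
$g = \frac{21}{29}$ ($g = 231 \cdot \frac{1}{319} = \frac{21}{29} \approx 0.72414$)
$g \left(N{\left(1 \cdot 0 \left(-5\right) \right)} - 1\right) = \frac{21 \left(8 - 1\right)}{29} = \frac{21}{29} \cdot 7 = \frac{147}{29}$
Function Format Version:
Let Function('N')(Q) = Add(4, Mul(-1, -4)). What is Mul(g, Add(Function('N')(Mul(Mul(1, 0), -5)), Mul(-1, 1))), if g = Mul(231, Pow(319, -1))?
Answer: Rational(147, 29) ≈ 5.0690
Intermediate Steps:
Function('N')(Q) = 8 (Function('N')(Q) = Add(4, 4) = 8)
g = Rational(21, 29) (g = Mul(231, Rational(1, 319)) = Rational(21, 29) ≈ 0.72414)
Mul(g, Add(Function('N')(Mul(Mul(1, 0), -5)), Mul(-1, 1))) = Mul(Rational(21, 29), Add(8, Mul(-1, 1))) = Mul(Rational(21, 29), Add(8, -1)) = Mul(Rational(21, 29), 7) = Rational(147, 29)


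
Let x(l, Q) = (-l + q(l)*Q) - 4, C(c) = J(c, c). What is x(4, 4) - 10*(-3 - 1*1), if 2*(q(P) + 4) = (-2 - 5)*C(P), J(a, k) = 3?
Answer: -26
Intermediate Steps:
C(c) = 3
q(P) = -29/2 (q(P) = -4 + ((-2 - 5)*3)/2 = -4 + (-7*3)/2 = -4 + (½)*(-21) = -4 - 21/2 = -29/2)
x(l, Q) = -4 - l - 29*Q/2 (x(l, Q) = (-l - 29*Q/2) - 4 = -4 - l - 29*Q/2)
x(4, 4) - 10*(-3 - 1*1) = (-4 - 1*4 - 29/2*4) - 10*(-3 - 1*1) = (-4 - 4 - 58) - 10*(-3 - 1) = -66 - 10*(-4) = -66 + 40 = -26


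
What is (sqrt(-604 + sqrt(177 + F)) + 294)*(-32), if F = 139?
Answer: -9408 - 32*I*sqrt(604 - 2*sqrt(79)) ≈ -9408.0 - 774.79*I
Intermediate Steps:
(sqrt(-604 + sqrt(177 + F)) + 294)*(-32) = (sqrt(-604 + sqrt(177 + 139)) + 294)*(-32) = (sqrt(-604 + sqrt(316)) + 294)*(-32) = (sqrt(-604 + 2*sqrt(79)) + 294)*(-32) = (294 + sqrt(-604 + 2*sqrt(79)))*(-32) = -9408 - 32*sqrt(-604 + 2*sqrt(79))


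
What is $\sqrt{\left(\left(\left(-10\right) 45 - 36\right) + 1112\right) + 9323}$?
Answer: $\sqrt{9949} \approx 99.745$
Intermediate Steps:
$\sqrt{\left(\left(\left(-10\right) 45 - 36\right) + 1112\right) + 9323} = \sqrt{\left(\left(-450 - 36\right) + 1112\right) + 9323} = \sqrt{\left(-486 + 1112\right) + 9323} = \sqrt{626 + 9323} = \sqrt{9949}$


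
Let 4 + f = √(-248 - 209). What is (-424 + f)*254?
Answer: -108712 + 254*I*√457 ≈ -1.0871e+5 + 5429.9*I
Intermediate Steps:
f = -4 + I*√457 (f = -4 + √(-248 - 209) = -4 + √(-457) = -4 + I*√457 ≈ -4.0 + 21.378*I)
(-424 + f)*254 = (-424 + (-4 + I*√457))*254 = (-428 + I*√457)*254 = -108712 + 254*I*√457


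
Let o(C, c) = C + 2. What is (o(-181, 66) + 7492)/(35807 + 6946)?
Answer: 7313/42753 ≈ 0.17105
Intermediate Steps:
o(C, c) = 2 + C
(o(-181, 66) + 7492)/(35807 + 6946) = ((2 - 181) + 7492)/(35807 + 6946) = (-179 + 7492)/42753 = 7313*(1/42753) = 7313/42753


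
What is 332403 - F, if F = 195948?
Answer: 136455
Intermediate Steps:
332403 - F = 332403 - 1*195948 = 332403 - 195948 = 136455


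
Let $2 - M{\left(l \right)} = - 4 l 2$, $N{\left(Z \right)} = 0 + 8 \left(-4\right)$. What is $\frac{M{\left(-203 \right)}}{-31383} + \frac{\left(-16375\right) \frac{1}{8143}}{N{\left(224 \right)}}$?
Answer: $\frac{936550897}{8177656608} \approx 0.11453$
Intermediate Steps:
$N{\left(Z \right)} = -32$ ($N{\left(Z \right)} = 0 - 32 = -32$)
$M{\left(l \right)} = 2 + 8 l$ ($M{\left(l \right)} = 2 - - 4 l 2 = 2 - - 8 l = 2 + 8 l$)
$\frac{M{\left(-203 \right)}}{-31383} + \frac{\left(-16375\right) \frac{1}{8143}}{N{\left(224 \right)}} = \frac{2 + 8 \left(-203\right)}{-31383} + \frac{\left(-16375\right) \frac{1}{8143}}{-32} = \left(2 - 1624\right) \left(- \frac{1}{31383}\right) + \left(-16375\right) \frac{1}{8143} \left(- \frac{1}{32}\right) = \left(-1622\right) \left(- \frac{1}{31383}\right) - - \frac{16375}{260576} = \frac{1622}{31383} + \frac{16375}{260576} = \frac{936550897}{8177656608}$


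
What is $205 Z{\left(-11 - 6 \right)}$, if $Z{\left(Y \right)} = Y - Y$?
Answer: $0$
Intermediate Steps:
$Z{\left(Y \right)} = 0$
$205 Z{\left(-11 - 6 \right)} = 205 \cdot 0 = 0$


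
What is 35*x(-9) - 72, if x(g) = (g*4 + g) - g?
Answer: -1332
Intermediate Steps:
x(g) = 4*g (x(g) = (4*g + g) - g = 5*g - g = 4*g)
35*x(-9) - 72 = 35*(4*(-9)) - 72 = 35*(-36) - 72 = -1260 - 72 = -1332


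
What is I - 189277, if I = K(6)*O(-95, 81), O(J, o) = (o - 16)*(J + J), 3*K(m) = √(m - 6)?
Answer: -189277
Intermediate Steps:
K(m) = √(-6 + m)/3 (K(m) = √(m - 6)/3 = √(-6 + m)/3)
O(J, o) = 2*J*(-16 + o) (O(J, o) = (-16 + o)*(2*J) = 2*J*(-16 + o))
I = 0 (I = (√(-6 + 6)/3)*(2*(-95)*(-16 + 81)) = (√0/3)*(2*(-95)*65) = ((⅓)*0)*(-12350) = 0*(-12350) = 0)
I - 189277 = 0 - 189277 = -189277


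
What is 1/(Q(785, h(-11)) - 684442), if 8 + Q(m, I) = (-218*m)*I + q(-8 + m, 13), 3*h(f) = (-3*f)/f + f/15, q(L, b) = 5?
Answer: -9/4243349 ≈ -2.1210e-6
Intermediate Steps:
h(f) = -1 + f/45 (h(f) = ((-3*f)/f + f/15)/3 = (-3 + f*(1/15))/3 = (-3 + f/15)/3 = -1 + f/45)
Q(m, I) = -3 - 218*I*m (Q(m, I) = -8 + ((-218*m)*I + 5) = -8 + (-218*I*m + 5) = -8 + (5 - 218*I*m) = -3 - 218*I*m)
1/(Q(785, h(-11)) - 684442) = 1/((-3 - 218*(-1 + (1/45)*(-11))*785) - 684442) = 1/((-3 - 218*(-1 - 11/45)*785) - 684442) = 1/((-3 - 218*(-56/45)*785) - 684442) = 1/((-3 + 1916656/9) - 684442) = 1/(1916629/9 - 684442) = 1/(-4243349/9) = -9/4243349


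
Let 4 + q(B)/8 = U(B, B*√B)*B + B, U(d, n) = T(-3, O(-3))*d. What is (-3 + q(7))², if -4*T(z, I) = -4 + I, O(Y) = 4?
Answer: 441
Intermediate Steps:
T(z, I) = 1 - I/4 (T(z, I) = -(-4 + I)/4 = 1 - I/4)
U(d, n) = 0 (U(d, n) = (1 - ¼*4)*d = (1 - 1)*d = 0*d = 0)
q(B) = -32 + 8*B (q(B) = -32 + 8*(0*B + B) = -32 + 8*(0 + B) = -32 + 8*B)
(-3 + q(7))² = (-3 + (-32 + 8*7))² = (-3 + (-32 + 56))² = (-3 + 24)² = 21² = 441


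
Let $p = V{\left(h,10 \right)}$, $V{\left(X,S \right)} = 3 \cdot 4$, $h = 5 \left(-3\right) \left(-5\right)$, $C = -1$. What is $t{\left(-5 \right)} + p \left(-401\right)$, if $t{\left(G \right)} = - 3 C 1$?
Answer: $-4809$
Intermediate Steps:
$h = 75$ ($h = \left(-15\right) \left(-5\right) = 75$)
$V{\left(X,S \right)} = 12$
$p = 12$
$t{\left(G \right)} = 3$ ($t{\left(G \right)} = \left(-3\right) \left(-1\right) 1 = 3 \cdot 1 = 3$)
$t{\left(-5 \right)} + p \left(-401\right) = 3 + 12 \left(-401\right) = 3 - 4812 = -4809$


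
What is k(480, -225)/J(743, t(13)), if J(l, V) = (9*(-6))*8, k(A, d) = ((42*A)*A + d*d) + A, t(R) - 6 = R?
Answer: -3242635/144 ≈ -22518.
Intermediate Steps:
t(R) = 6 + R
k(A, d) = A + d² + 42*A² (k(A, d) = (42*A² + d²) + A = (d² + 42*A²) + A = A + d² + 42*A²)
J(l, V) = -432 (J(l, V) = -54*8 = -432)
k(480, -225)/J(743, t(13)) = (480 + (-225)² + 42*480²)/(-432) = (480 + 50625 + 42*230400)*(-1/432) = (480 + 50625 + 9676800)*(-1/432) = 9727905*(-1/432) = -3242635/144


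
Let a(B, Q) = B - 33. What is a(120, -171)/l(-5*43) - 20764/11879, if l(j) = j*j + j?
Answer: -954318167/546552790 ≈ -1.7461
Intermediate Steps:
a(B, Q) = -33 + B
l(j) = j + j² (l(j) = j² + j = j + j²)
a(120, -171)/l(-5*43) - 20764/11879 = (-33 + 120)/(((-5*43)*(1 - 5*43))) - 20764/11879 = 87/((-215*(1 - 215))) - 20764*1/11879 = 87/((-215*(-214))) - 20764/11879 = 87/46010 - 20764/11879 = -954318167/546552790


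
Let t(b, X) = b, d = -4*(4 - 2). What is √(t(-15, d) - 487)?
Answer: I*√502 ≈ 22.405*I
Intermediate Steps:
d = -8 (d = -4*2 = -8)
√(t(-15, d) - 487) = √(-15 - 487) = √(-502) = I*√502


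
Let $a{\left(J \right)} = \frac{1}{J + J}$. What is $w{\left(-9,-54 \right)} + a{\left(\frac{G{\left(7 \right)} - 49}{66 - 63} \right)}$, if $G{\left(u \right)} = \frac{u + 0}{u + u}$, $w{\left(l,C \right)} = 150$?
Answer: $\frac{14547}{97} \approx 149.97$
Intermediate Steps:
$G{\left(u \right)} = \frac{1}{2}$ ($G{\left(u \right)} = \frac{u}{2 u} = u \frac{1}{2 u} = \frac{1}{2}$)
$a{\left(J \right)} = \frac{1}{2 J}$
$w{\left(-9,-54 \right)} + a{\left(\frac{G{\left(7 \right)} - 49}{66 - 63} \right)} = 150 + \frac{1}{2 \frac{\frac{1}{2} - 49}{66 - 63}} = 150 + \frac{1}{2 \frac{\frac{1}{2} - 49}{3}} = 150 + \frac{1}{2 \left(\frac{1}{2} - 49\right) \frac{1}{3}} = 150 + \frac{1}{2 \left(\left(- \frac{97}{2}\right) \frac{1}{3}\right)} = 150 + \frac{1}{2 \left(- \frac{97}{6}\right)} = 150 + \frac{1}{2} \left(- \frac{6}{97}\right) = 150 - \frac{3}{97} = \frac{14547}{97}$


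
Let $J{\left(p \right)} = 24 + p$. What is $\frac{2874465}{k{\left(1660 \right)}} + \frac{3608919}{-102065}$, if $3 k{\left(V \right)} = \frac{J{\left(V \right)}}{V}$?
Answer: $\frac{365259407075226}{42969365} \approx 8.5005 \cdot 10^{6}$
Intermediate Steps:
$k{\left(V \right)} = \frac{24 + V}{3 V}$ ($k{\left(V \right)} = \frac{\left(24 + V\right) \frac{1}{V}}{3} = \frac{\frac{1}{V} \left(24 + V\right)}{3} = \frac{24 + V}{3 V}$)
$\frac{2874465}{k{\left(1660 \right)}} + \frac{3608919}{-102065} = \frac{2874465}{\frac{1}{3} \cdot \frac{1}{1660} \left(24 + 1660\right)} + \frac{3608919}{-102065} = \frac{2874465}{\frac{1}{3} \cdot \frac{1}{1660} \cdot 1684} + 3608919 \left(- \frac{1}{102065}\right) = \frac{2874465}{\frac{421}{1245}} - \frac{3608919}{102065} = 2874465 \cdot \frac{1245}{421} - \frac{3608919}{102065} = \frac{3578708925}{421} - \frac{3608919}{102065} = \frac{365259407075226}{42969365}$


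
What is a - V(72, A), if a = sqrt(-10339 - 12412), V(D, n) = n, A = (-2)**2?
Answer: -4 + I*sqrt(22751) ≈ -4.0 + 150.83*I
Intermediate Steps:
A = 4
a = I*sqrt(22751) (a = sqrt(-22751) = I*sqrt(22751) ≈ 150.83*I)
a - V(72, A) = I*sqrt(22751) - 1*4 = I*sqrt(22751) - 4 = -4 + I*sqrt(22751)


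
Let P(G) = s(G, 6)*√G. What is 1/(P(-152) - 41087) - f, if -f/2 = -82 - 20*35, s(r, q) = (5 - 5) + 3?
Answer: -2640255594555/1688142937 - 6*I*√38/1688142937 ≈ -1564.0 - 2.191e-8*I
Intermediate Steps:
s(r, q) = 3 (s(r, q) = 0 + 3 = 3)
P(G) = 3*√G
f = 1564 (f = -2*(-82 - 20*35) = -2*(-82 - 700) = -2*(-782) = 1564)
1/(P(-152) - 41087) - f = 1/(3*√(-152) - 41087) - 1*1564 = 1/(3*(2*I*√38) - 41087) - 1564 = 1/(6*I*√38 - 41087) - 1564 = 1/(-41087 + 6*I*√38) - 1564 = -1564 + 1/(-41087 + 6*I*√38)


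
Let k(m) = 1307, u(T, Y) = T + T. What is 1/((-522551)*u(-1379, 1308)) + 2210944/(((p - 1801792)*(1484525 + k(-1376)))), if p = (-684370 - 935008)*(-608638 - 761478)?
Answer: 51560191249935621/74236570161090263587039274 ≈ 6.9454e-10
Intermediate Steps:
u(T, Y) = 2*T
p = 2218735707848 (p = -1619378*(-1370116) = 2218735707848)
1/((-522551)*u(-1379, 1308)) + 2210944/(((p - 1801792)*(1484525 + k(-1376)))) = 1/((-522551)*((2*(-1379)))) + 2210944/(((2218735707848 - 1801792)*(1484525 + 1307))) = -1/522551/(-2758) + 2210944/((2218733906056*1485832)) = -1/522551*(-1/2758) + 2210944/3296665837102998592 = 1/1441195658 + 2210944*(1/3296665837102998592) = 1/1441195658 + 34546/51510403704734353 = 51560191249935621/74236570161090263587039274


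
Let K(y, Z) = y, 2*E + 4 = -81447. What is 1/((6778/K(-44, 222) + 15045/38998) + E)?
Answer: -25234/1031544715 ≈ -2.4462e-5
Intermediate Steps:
E = -81451/2 (E = -2 + (½)*(-81447) = -2 - 81447/2 = -81451/2 ≈ -40726.)
1/((6778/K(-44, 222) + 15045/38998) + E) = 1/((6778/(-44) + 15045/38998) - 81451/2) = 1/((6778*(-1/44) + 15045*(1/38998)) - 81451/2) = 1/((-3389/22 + 885/2294) - 81451/2) = 1/(-1938724/12617 - 81451/2) = 1/(-1031544715/25234) = -25234/1031544715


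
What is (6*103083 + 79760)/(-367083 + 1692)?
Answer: -698258/365391 ≈ -1.9110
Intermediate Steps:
(6*103083 + 79760)/(-367083 + 1692) = (618498 + 79760)/(-365391) = 698258*(-1/365391) = -698258/365391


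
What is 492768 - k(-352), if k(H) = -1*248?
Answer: 493016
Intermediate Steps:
k(H) = -248
492768 - k(-352) = 492768 - 1*(-248) = 492768 + 248 = 493016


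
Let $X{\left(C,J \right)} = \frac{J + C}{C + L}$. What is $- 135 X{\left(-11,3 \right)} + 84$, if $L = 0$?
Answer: $- \frac{156}{11} \approx -14.182$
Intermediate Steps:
$X{\left(C,J \right)} = \frac{C + J}{C}$ ($X{\left(C,J \right)} = \frac{J + C}{C + 0} = \frac{C + J}{C}$)
$- 135 X{\left(-11,3 \right)} + 84 = - 135 \frac{-11 + 3}{-11} + 84 = - 135 \left(\left(- \frac{1}{11}\right) \left(-8\right)\right) + 84 = \left(-135\right) \frac{8}{11} + 84 = - \frac{1080}{11} + 84 = - \frac{156}{11}$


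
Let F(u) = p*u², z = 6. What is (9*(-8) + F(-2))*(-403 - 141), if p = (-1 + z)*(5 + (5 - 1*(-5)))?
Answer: -124032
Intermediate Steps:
p = 75 (p = (-1 + 6)*(5 + (5 - 1*(-5))) = 5*(5 + (5 + 5)) = 5*(5 + 10) = 5*15 = 75)
F(u) = 75*u²
(9*(-8) + F(-2))*(-403 - 141) = (9*(-8) + 75*(-2)²)*(-403 - 141) = (-72 + 75*4)*(-544) = (-72 + 300)*(-544) = 228*(-544) = -124032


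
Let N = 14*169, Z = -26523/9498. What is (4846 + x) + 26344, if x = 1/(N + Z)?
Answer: 233360932016/7481915 ≈ 31190.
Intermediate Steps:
Z = -8841/3166 (Z = -26523*1/9498 = -8841/3166 ≈ -2.7925)
N = 2366
x = 3166/7481915 (x = 1/(2366 - 8841/3166) = 1/(7481915/3166) = 3166/7481915 ≈ 0.00042315)
(4846 + x) + 26344 = (4846 + 3166/7481915) + 26344 = 36257363256/7481915 + 26344 = 233360932016/7481915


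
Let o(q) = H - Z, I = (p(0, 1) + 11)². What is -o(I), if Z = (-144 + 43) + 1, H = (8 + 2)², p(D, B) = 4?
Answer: -200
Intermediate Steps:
H = 100 (H = 10² = 100)
I = 225 (I = (4 + 11)² = 15² = 225)
Z = -100 (Z = -101 + 1 = -100)
o(q) = 200 (o(q) = 100 - 1*(-100) = 100 + 100 = 200)
-o(I) = -1*200 = -200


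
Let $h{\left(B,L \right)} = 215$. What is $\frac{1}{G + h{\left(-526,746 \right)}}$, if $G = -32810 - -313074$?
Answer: $\frac{1}{280479} \approx 3.5653 \cdot 10^{-6}$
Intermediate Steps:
$G = 280264$ ($G = -32810 + 313074 = 280264$)
$\frac{1}{G + h{\left(-526,746 \right)}} = \frac{1}{280264 + 215} = \frac{1}{280479}$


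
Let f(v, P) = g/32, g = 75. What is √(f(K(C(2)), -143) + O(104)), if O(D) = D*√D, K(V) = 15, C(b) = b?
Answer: √(150 + 13312*√26)/8 ≈ 32.603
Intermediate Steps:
f(v, P) = 75/32
O(D) = D^(3/2)
√(f(K(C(2)), -143) + O(104)) = √(75/32 + 104^(3/2)) = √(75/32 + 208*√26)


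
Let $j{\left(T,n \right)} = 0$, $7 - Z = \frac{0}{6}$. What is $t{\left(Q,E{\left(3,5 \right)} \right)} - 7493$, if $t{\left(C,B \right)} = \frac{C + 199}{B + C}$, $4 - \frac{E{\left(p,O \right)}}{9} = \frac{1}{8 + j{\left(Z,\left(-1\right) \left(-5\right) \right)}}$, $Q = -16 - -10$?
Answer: $- \frac{1729339}{231} \approx -7486.3$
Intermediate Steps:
$Z = 7$ ($Z = 7 - \frac{0}{6} = 7 - 0 \cdot \frac{1}{6} = 7 - 0 = 7 + 0 = 7$)
$Q = -6$ ($Q = -16 + 10 = -6$)
$E{\left(p,O \right)} = \frac{279}{8}$ ($E{\left(p,O \right)} = 36 - \frac{9}{8 + 0} = 36 - \frac{9}{8} = \frac{279}{8}$)
$t{\left(C,B \right)} = \frac{199 + C}{B + C}$
$t{\left(Q,E{\left(3,5 \right)} \right)} - 7493 = \frac{199 - 6}{\frac{279}{8} - 6} - 7493 = \frac{1}{\frac{231}{8}} \cdot 193 - 7493 = \frac{8}{231} \cdot 193 - 7493 = \frac{1544}{231} - 7493 = - \frac{1729339}{231}$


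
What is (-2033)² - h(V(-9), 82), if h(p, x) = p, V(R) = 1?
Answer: 4133088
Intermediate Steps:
(-2033)² - h(V(-9), 82) = (-2033)² - 1*1 = 4133089 - 1 = 4133088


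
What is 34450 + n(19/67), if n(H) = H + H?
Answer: 2308188/67 ≈ 34451.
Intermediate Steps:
n(H) = 2*H
34450 + n(19/67) = 34450 + 2*(19/67) = 34450 + 38/67 = 2308188/67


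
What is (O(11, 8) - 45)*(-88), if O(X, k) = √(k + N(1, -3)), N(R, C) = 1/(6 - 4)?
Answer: 3960 - 44*√34 ≈ 3703.4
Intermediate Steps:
N(R, C) = ½ (N(R, C) = 1/2 = ½)
O(X, k) = √(½ + k) (O(X, k) = √(k + ½) = √(½ + k))
(O(11, 8) - 45)*(-88) = (√(2 + 4*8)/2 - 45)*(-88) = (√(2 + 32)/2 - 45)*(-88) = (√34/2 - 45)*(-88) = (-45 + √34/2)*(-88) = 3960 - 44*√34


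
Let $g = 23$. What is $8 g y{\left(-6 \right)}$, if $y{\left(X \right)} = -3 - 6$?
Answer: $-1656$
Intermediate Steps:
$y{\left(X \right)} = -9$ ($y{\left(X \right)} = -3 - 6 = -9$)
$8 g y{\left(-6 \right)} = 8 \cdot 23 \left(-9\right) = 184 \left(-9\right) = -1656$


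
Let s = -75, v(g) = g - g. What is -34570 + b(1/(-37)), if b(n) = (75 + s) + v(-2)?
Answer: -34570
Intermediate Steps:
v(g) = 0
b(n) = 0 (b(n) = (75 - 75) + 0 = 0 + 0 = 0)
-34570 + b(1/(-37)) = -34570 + 0 = -34570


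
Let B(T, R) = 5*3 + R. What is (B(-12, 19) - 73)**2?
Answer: 1521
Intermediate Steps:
B(T, R) = 15 + R
(B(-12, 19) - 73)**2 = ((15 + 19) - 73)**2 = (34 - 73)**2 = (-39)**2 = 1521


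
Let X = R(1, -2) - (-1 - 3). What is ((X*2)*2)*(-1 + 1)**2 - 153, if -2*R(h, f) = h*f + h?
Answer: -153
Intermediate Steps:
R(h, f) = -h/2 - f*h/2 (R(h, f) = -(h*f + h)/2 = -(f*h + h)/2 = -(h + f*h)/2 = -h/2 - f*h/2)
X = 9/2 (X = -1/2*1*(1 - 2) - (-1 - 3) = -1/2*1*(-1) - 1*(-4) = 1/2 + 4 = 9/2 ≈ 4.5000)
((X*2)*2)*(-1 + 1)**2 - 153 = (((9/2)*2)*2)*(-1 + 1)**2 - 153 = (9*2)*0**2 - 153 = 18*0 - 153 = 0 - 153 = -153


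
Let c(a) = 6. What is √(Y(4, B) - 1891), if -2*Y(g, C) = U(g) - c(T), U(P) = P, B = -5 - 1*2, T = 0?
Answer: 3*I*√210 ≈ 43.474*I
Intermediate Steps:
B = -7 (B = -5 - 2 = -7)
Y(g, C) = 3 - g/2 (Y(g, C) = -(g - 1*6)/2 = -(g - 6)/2 = -(-6 + g)/2 = 3 - g/2)
√(Y(4, B) - 1891) = √((3 - ½*4) - 1891) = √((3 - 2) - 1891) = √(1 - 1891) = √(-1890) = 3*I*√210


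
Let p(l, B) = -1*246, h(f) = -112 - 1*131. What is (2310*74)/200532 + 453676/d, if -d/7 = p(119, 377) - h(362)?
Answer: 7581678781/350931 ≈ 21604.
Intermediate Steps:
h(f) = -243 (h(f) = -112 - 131 = -243)
p(l, B) = -246
d = 21 (d = -7*(-246 - 1*(-243)) = -7*(-246 + 243) = -7*(-3) = 21)
(2310*74)/200532 + 453676/d = (2310*74)/200532 + 453676/21 = 170940*(1/200532) + 453676*(1/21) = 14245/16711 + 453676/21 = 7581678781/350931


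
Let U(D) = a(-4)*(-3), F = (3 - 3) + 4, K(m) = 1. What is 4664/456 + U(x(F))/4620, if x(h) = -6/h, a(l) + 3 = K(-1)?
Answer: 448967/43890 ≈ 10.229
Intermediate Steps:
a(l) = -2 (a(l) = -3 + 1 = -2)
F = 4 (F = 0 + 4 = 4)
U(D) = 6 (U(D) = -2*(-3) = 6)
4664/456 + U(x(F))/4620 = 4664/456 + 6/4620 = 4664*(1/456) + 6*(1/4620) = 583/57 + 1/770 = 448967/43890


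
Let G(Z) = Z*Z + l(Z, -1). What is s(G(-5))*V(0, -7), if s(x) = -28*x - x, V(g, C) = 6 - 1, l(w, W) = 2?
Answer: -3915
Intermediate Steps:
V(g, C) = 5
G(Z) = 2 + Z² (G(Z) = Z*Z + 2 = Z² + 2 = 2 + Z²)
s(x) = -29*x
s(G(-5))*V(0, -7) = -29*(2 + (-5)²)*5 = -29*(2 + 25)*5 = -29*27*5 = -783*5 = -3915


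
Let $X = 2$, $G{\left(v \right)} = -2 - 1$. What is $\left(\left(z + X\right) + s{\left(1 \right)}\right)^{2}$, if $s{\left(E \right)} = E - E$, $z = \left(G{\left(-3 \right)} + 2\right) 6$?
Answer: $16$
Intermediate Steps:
$G{\left(v \right)} = -3$ ($G{\left(v \right)} = -2 - 1 = -3$)
$z = -6$ ($z = \left(-3 + 2\right) 6 = \left(-1\right) 6 = -6$)
$s{\left(E \right)} = 0$
$\left(\left(z + X\right) + s{\left(1 \right)}\right)^{2} = \left(\left(-6 + 2\right) + 0\right)^{2} = \left(-4 + 0\right)^{2} = \left(-4\right)^{2} = 16$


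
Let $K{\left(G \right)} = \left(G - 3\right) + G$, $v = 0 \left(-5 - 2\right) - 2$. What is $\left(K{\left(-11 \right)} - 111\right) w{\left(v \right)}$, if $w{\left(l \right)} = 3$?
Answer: $-408$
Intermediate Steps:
$v = -2$ ($v = 0 \left(-5 - 2\right) - 2 = 0 \left(-7\right) - 2 = 0 - 2 = -2$)
$K{\left(G \right)} = -3 + 2 G$ ($K{\left(G \right)} = \left(-3 + G\right) + G = -3 + 2 G$)
$\left(K{\left(-11 \right)} - 111\right) w{\left(v \right)} = \left(\left(-3 + 2 \left(-11\right)\right) - 111\right) 3 = \left(\left(-3 - 22\right) - 111\right) 3 = \left(-25 - 111\right) 3 = \left(-136\right) 3 = -408$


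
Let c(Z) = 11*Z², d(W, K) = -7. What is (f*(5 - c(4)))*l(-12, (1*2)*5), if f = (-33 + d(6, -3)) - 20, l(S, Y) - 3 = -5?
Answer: -20520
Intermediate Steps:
l(S, Y) = -2 (l(S, Y) = 3 - 5 = -2)
f = -60 (f = (-33 - 7) - 20 = -40 - 20 = -60)
(f*(5 - c(4)))*l(-12, (1*2)*5) = -60*(5 - 11*4²)*(-2) = -60*(5 - 11*16)*(-2) = -60*(5 - 1*176)*(-2) = -60*(5 - 176)*(-2) = -60*(-171)*(-2) = 10260*(-2) = -20520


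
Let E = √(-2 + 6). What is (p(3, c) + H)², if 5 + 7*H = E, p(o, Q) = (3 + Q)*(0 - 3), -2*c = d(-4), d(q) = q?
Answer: 11664/49 ≈ 238.04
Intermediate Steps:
c = 2 (c = -½*(-4) = 2)
E = 2 (E = √4 = 2)
p(o, Q) = -9 - 3*Q (p(o, Q) = (3 + Q)*(-3) = -9 - 3*Q)
H = -3/7 (H = -5/7 + (⅐)*2 = -5/7 + 2/7 = -3/7 ≈ -0.42857)
(p(3, c) + H)² = ((-9 - 3*2) - 3/7)² = ((-9 - 6) - 3/7)² = (-15 - 3/7)² = (-108/7)² = 11664/49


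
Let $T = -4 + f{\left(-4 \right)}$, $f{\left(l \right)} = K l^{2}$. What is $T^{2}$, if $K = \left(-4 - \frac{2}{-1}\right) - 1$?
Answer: $2704$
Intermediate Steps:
$K = -3$ ($K = \left(-4 - -2\right) - 1 = \left(-4 + 2\right) - 1 = -2 - 1 = -3$)
$f{\left(l \right)} = - 3 l^{2}$
$T = -52$ ($T = -4 - 3 \left(-4\right)^{2} = -4 - 48 = -52$)
$T^{2} = \left(-52\right)^{2} = 2704$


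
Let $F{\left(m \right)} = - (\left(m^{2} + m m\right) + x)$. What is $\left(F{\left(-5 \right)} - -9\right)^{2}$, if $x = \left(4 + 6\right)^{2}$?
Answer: $19881$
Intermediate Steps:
$x = 100$ ($x = 10^{2} = 100$)
$F{\left(m \right)} = -100 - 2 m^{2}$ ($F{\left(m \right)} = - (\left(m^{2} + m m\right) + 100) = - (\left(m^{2} + m^{2}\right) + 100) = - (2 m^{2} + 100) = - (100 + 2 m^{2}) = -100 - 2 m^{2}$)
$\left(F{\left(-5 \right)} - -9\right)^{2} = \left(\left(-100 - 2 \left(-5\right)^{2}\right) - -9\right)^{2} = \left(\left(-100 - 50\right) + 9\right)^{2} = \left(-150 + 9\right)^{2} = \left(-141\right)^{2} = 19881$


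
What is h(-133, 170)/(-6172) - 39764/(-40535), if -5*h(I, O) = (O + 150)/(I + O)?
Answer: 2270815084/2314183685 ≈ 0.98126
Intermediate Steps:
h(I, O) = -(150 + O)/(5*(I + O)) (h(I, O) = -(O + 150)/(5*(I + O)) = -(150 + O)/(5*(I + O)))
h(-133, 170)/(-6172) - 39764/(-40535) = ((-30 - 1/5*170)/(-133 + 170))/(-6172) - 39764/(-40535) = ((-30 - 34)/37)*(-1/6172) - 39764*(-1/40535) = ((1/37)*(-64))*(-1/6172) + 39764/40535 = -64/37*(-1/6172) + 39764/40535 = 16/57091 + 39764/40535 = 2270815084/2314183685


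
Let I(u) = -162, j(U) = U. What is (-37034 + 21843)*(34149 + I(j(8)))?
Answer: -516296517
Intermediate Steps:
(-37034 + 21843)*(34149 + I(j(8))) = (-37034 + 21843)*(34149 - 162) = -15191*33987 = -516296517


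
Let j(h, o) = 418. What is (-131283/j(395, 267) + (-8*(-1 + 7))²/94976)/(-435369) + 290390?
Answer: 6535338648485737/22505384594 ≈ 2.9039e+5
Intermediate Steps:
(-131283/j(395, 267) + (-8*(-1 + 7))²/94976)/(-435369) + 290390 = (-131283/418 + (-8*(-1 + 7))²/94976)/(-435369) + 290390 = (-131283*1/418 + (-8*6)²*(1/94976))*(-1/435369) + 290390 = (-131283/418 + (-48)²*(1/94976))*(-1/435369) + 290390 = (-131283/418 + 2304*(1/94976))*(-1/435369) + 290390 = (-131283/418 + 9/371)*(-1/435369) + 290390 = -48702231/155078*(-1/435369) + 290390 = 16234077/22505384594 + 290390 = 6535338648485737/22505384594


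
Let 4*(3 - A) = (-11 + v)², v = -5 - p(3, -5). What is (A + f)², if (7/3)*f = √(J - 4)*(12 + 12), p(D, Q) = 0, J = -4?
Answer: 140857/49 - 17568*I*√2/7 ≈ 2874.6 - 3549.3*I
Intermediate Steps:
v = -5 (v = -5 - 1*0 = -5 + 0 = -5)
A = -61 (A = 3 - (-11 - 5)²/4 = 3 - ¼*(-16)² = 3 - ¼*256 = 3 - 64 = -61)
f = 144*I*√2/7 (f = 3*(√(-4 - 4)*(12 + 12))/7 = 3*(√(-8)*24)/7 = 3*((2*I*√2)*24)/7 = 3*(48*I*√2)/7 = 144*I*√2/7 ≈ 29.092*I)
(A + f)² = (-61 + 144*I*√2/7)²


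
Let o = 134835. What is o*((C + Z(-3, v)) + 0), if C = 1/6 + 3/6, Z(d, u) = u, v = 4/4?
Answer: 224725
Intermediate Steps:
v = 1 (v = 4*(¼) = 1)
C = ⅔ (C = 1*(⅙) + 3*(⅙) = ⅙ + ½ = ⅔ ≈ 0.66667)
o*((C + Z(-3, v)) + 0) = 134835*((⅔ + 1) + 0) = 134835*(5/3 + 0) = 134835*(5/3) = 224725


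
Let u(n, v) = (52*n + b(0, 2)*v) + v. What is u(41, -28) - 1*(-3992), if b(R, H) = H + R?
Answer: 6040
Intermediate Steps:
u(n, v) = 3*v + 52*n (u(n, v) = (52*n + (2 + 0)*v) + v = (52*n + 2*v) + v = (2*v + 52*n) + v = 3*v + 52*n)
u(41, -28) - 1*(-3992) = (3*(-28) + 52*41) - 1*(-3992) = (-84 + 2132) + 3992 = 2048 + 3992 = 6040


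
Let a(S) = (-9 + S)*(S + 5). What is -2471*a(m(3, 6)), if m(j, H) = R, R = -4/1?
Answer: 32123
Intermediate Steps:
R = -4 (R = -4*1 = -4)
m(j, H) = -4
a(S) = (-9 + S)*(5 + S)
-2471*a(m(3, 6)) = -2471*(-45 + (-4)**2 - 4*(-4)) = -2471*(-45 + 16 + 16) = -2471*(-13) = 32123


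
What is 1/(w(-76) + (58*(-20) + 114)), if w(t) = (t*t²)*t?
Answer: 1/33361130 ≈ 2.9975e-8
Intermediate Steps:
w(t) = t⁴ (w(t) = t³*t = t⁴)
1/(w(-76) + (58*(-20) + 114)) = 1/((-76)⁴ + (58*(-20) + 114)) = 1/(33362176 + (-1160 + 114)) = 1/(33362176 - 1046) = 1/33361130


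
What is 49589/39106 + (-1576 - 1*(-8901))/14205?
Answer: 198172639/111100146 ≈ 1.7837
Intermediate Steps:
49589/39106 + (-1576 - 1*(-8901))/14205 = 49589*(1/39106) + (-1576 + 8901)*(1/14205) = 49589/39106 + 7325*(1/14205) = 49589/39106 + 1465/2841 = 198172639/111100146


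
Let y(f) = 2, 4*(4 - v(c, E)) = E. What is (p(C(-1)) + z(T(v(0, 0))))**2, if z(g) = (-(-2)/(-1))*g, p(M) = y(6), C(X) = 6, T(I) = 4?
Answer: 36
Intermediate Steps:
v(c, E) = 4 - E/4
p(M) = 2
z(g) = -2*g (z(g) = (-(-2)*(-1))*g = (-1*2)*g = -2*g)
(p(C(-1)) + z(T(v(0, 0))))**2 = (2 - 2*4)**2 = (2 - 8)**2 = (-6)**2 = 36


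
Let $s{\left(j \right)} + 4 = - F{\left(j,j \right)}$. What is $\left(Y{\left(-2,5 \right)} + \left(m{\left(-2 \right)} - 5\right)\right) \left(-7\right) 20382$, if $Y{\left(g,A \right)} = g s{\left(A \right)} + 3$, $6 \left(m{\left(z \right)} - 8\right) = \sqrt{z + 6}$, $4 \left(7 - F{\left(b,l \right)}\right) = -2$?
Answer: $-4185104$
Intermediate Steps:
$F{\left(b,l \right)} = \frac{15}{2}$ ($F{\left(b,l \right)} = 7 - - \frac{1}{2} = 7 + \frac{1}{2} = \frac{15}{2}$)
$s{\left(j \right)} = - \frac{23}{2}$ ($s{\left(j \right)} = -4 - \frac{15}{2} = - \frac{23}{2}$)
$m{\left(z \right)} = 8 + \frac{\sqrt{6 + z}}{6}$ ($m{\left(z \right)} = 8 + \frac{\sqrt{z + 6}}{6} = 8 + \frac{\sqrt{6 + z}}{6}$)
$Y{\left(g,A \right)} = 3 - \frac{23 g}{2}$ ($Y{\left(g,A \right)} = g \left(- \frac{23}{2}\right) + 3 = - \frac{23 g}{2} + 3 = 3 - \frac{23 g}{2}$)
$\left(Y{\left(-2,5 \right)} + \left(m{\left(-2 \right)} - 5\right)\right) \left(-7\right) 20382 = \left(\left(3 - -23\right) - \left(-3 - \frac{\sqrt{6 - 2}}{6}\right)\right) \left(-7\right) 20382 = \left(\left(3 + 23\right) - \left(-3 - \frac{1}{3}\right)\right) \left(-7\right) 20382 = \left(26 + \left(\left(8 + \frac{1}{6} \cdot 2\right) - 5\right)\right) \left(-7\right) 20382 = \left(26 + \left(\left(8 + \frac{1}{3}\right) - 5\right)\right) \left(-7\right) 20382 = \left(26 + \left(\frac{25}{3} - 5\right)\right) \left(-7\right) 20382 = \left(26 + \frac{10}{3}\right) \left(-7\right) 20382 = \frac{88}{3} \left(-7\right) 20382 = \left(- \frac{616}{3}\right) 20382 = -4185104$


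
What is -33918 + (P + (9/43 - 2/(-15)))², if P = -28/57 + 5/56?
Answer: -1774967341053311/52331137600 ≈ -33918.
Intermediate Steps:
P = -1283/3192 (P = -28*1/57 + 5*(1/56) = -28/57 + 5/56 = -1283/3192 ≈ -0.40194)
-33918 + (P + (9/43 - 2/(-15)))² = -33918 + (-1283/3192 + (9/43 - 2/(-15)))² = -33918 + (-1283/3192 + (9*(1/43) - 2*(-1/15)))² = -33918 + (-1283/3192 + (9/43 + 2/15))² = -33918 + (-1283/3192 + 221/645)² = -33918 + (-13567/228760)² = -33918 + 184063489/52331137600 = -1774967341053311/52331137600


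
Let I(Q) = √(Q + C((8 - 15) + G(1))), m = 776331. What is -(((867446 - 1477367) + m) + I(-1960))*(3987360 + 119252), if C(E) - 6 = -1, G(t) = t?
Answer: -683381302920 - 4106612*I*√1955 ≈ -6.8338e+11 - 1.8158e+8*I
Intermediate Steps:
C(E) = 5 (C(E) = 6 - 1 = 5)
I(Q) = √(5 + Q) (I(Q) = √(Q + 5) = √(5 + Q))
-(((867446 - 1477367) + m) + I(-1960))*(3987360 + 119252) = -(((867446 - 1477367) + 776331) + √(5 - 1960))*(3987360 + 119252) = -((-609921 + 776331) + √(-1955))*4106612 = -(166410 + I*√1955)*4106612 = -(683381302920 + 4106612*I*√1955) = -683381302920 - 4106612*I*√1955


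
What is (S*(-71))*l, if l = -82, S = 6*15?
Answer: 523980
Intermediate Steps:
S = 90
(S*(-71))*l = (90*(-71))*(-82) = -6390*(-82) = 523980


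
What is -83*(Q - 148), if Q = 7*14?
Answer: 4150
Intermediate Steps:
Q = 98
-83*(Q - 148) = -83*(98 - 148) = -83*(-50) = 4150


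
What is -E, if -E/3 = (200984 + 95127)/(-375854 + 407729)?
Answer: 296111/10625 ≈ 27.869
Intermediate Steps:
E = -296111/10625 (E = -3*(200984 + 95127)/(-375854 + 407729) = -888333/31875 = -3*296111/31875 = -296111/10625 ≈ -27.869)
-E = -1*(-296111/10625) = 296111/10625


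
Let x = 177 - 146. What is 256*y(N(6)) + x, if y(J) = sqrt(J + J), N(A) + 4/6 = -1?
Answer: 31 + 256*I*sqrt(30)/3 ≈ 31.0 + 467.39*I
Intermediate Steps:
N(A) = -5/3 (N(A) = -2/3 - 1 = -5/3)
y(J) = sqrt(2)*sqrt(J) (y(J) = sqrt(2*J) = sqrt(2)*sqrt(J))
x = 31
256*y(N(6)) + x = 256*(sqrt(2)*sqrt(-5/3)) + 31 = 256*(sqrt(2)*(I*sqrt(15)/3)) + 31 = 256*(I*sqrt(30)/3) + 31 = 256*I*sqrt(30)/3 + 31 = 31 + 256*I*sqrt(30)/3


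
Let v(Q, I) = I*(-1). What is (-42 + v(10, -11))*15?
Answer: -465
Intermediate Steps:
v(Q, I) = -I
(-42 + v(10, -11))*15 = (-42 - 1*(-11))*15 = (-42 + 11)*15 = -31*15 = -465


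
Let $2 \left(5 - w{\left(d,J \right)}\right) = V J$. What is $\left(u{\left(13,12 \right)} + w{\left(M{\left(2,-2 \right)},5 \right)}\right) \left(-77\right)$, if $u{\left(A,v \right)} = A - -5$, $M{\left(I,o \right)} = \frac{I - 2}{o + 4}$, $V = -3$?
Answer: $- \frac{4697}{2} \approx -2348.5$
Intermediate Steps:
$M{\left(I,o \right)} = \frac{-2 + I}{4 + o}$
$w{\left(d,J \right)} = 5 + \frac{3 J}{2}$ ($w{\left(d,J \right)} = 5 - \frac{\left(-3\right) J}{2} = 5 + \frac{3 J}{2}$)
$u{\left(A,v \right)} = 5 + A$ ($u{\left(A,v \right)} = A + 5 = 5 + A$)
$\left(u{\left(13,12 \right)} + w{\left(M{\left(2,-2 \right)},5 \right)}\right) \left(-77\right) = \left(\left(5 + 13\right) + \left(5 + \frac{3}{2} \cdot 5\right)\right) \left(-77\right) = \left(18 + \left(5 + \frac{15}{2}\right)\right) \left(-77\right) = \left(18 + \frac{25}{2}\right) \left(-77\right) = \frac{61}{2} \left(-77\right) = - \frac{4697}{2}$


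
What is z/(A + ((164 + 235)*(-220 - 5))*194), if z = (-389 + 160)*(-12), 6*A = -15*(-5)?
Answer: -5496/34832675 ≈ -0.00015778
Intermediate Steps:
A = 25/2 (A = (-15*(-5))/6 = (1/6)*75 = 25/2 ≈ 12.500)
z = 2748 (z = -229*(-12) = 2748)
z/(A + ((164 + 235)*(-220 - 5))*194) = 2748/(25/2 + ((164 + 235)*(-220 - 5))*194) = 2748/(25/2 + (399*(-225))*194) = 2748/(25/2 - 89775*194) = 2748/(25/2 - 17416350) = 2748/(-34832675/2) = 2748*(-2/34832675) = -5496/34832675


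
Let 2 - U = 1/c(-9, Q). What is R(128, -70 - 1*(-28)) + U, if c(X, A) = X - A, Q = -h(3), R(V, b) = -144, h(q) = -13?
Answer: -3123/22 ≈ -141.95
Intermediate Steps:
Q = 13 (Q = -1*(-13) = 13)
U = 45/22 (U = 2 - 1/(-9 - 1*13) = 2 - 1/(-9 - 13) = 2 - 1/(-22) = 2 - 1*(-1/22) = 2 + 1/22 = 45/22 ≈ 2.0455)
R(128, -70 - 1*(-28)) + U = -144 + 45/22 = -3123/22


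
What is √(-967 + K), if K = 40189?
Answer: 3*√4358 ≈ 198.05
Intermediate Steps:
√(-967 + K) = √(-967 + 40189) = √39222 = 3*√4358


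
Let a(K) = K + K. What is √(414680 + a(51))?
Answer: √414782 ≈ 644.04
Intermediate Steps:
a(K) = 2*K
√(414680 + a(51)) = √(414680 + 2*51) = √(414680 + 102) = √414782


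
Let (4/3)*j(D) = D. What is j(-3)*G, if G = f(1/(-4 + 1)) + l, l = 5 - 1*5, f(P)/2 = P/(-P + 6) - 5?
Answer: 432/19 ≈ 22.737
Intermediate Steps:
j(D) = 3*D/4
f(P) = -10 + 2*P/(6 - P) (f(P) = 2*(P/(-P + 6) - 5) = 2*(P/(6 - P) - 5) = 2*(-5 + P/(6 - P)) = -10 + 2*P/(6 - P))
l = 0 (l = 5 - 5 = 0)
G = -192/19 (G = 12*(5 - 1/(-4 + 1))/(-6 + 1/(-4 + 1)) + 0 = 12*(5 - 1/(-3))/(-6 + 1/(-3)) + 0 = 12*(5 - 1*(-⅓))/(-6 - ⅓) + 0 = 12*(5 + ⅓)/(-19/3) + 0 = 12*(-3/19)*(16/3) + 0 = -192/19 + 0 = -192/19 ≈ -10.105)
j(-3)*G = ((¾)*(-3))*(-192/19) = -9/4*(-192/19) = 432/19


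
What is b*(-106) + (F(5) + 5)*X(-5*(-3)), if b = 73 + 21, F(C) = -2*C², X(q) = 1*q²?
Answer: -20089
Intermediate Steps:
X(q) = q²
b = 94
b*(-106) + (F(5) + 5)*X(-5*(-3)) = 94*(-106) + (-2*5² + 5)*(-5*(-3))² = -9964 + (-2*25 + 5)*15² = -9964 + (-50 + 5)*225 = -9964 - 45*225 = -9964 - 10125 = -20089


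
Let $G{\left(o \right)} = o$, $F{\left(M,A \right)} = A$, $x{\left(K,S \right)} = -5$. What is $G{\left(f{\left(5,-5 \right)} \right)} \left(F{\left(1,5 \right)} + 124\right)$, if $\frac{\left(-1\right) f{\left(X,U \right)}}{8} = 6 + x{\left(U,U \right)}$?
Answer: $-1032$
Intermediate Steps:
$f{\left(X,U \right)} = -8$ ($f{\left(X,U \right)} = - 8 \left(6 - 5\right) = \left(-8\right) 1 = -8$)
$G{\left(f{\left(5,-5 \right)} \right)} \left(F{\left(1,5 \right)} + 124\right) = - 8 \left(5 + 124\right) = \left(-8\right) 129 = -1032$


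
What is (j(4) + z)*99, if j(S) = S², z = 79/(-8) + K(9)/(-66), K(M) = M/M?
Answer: 4839/8 ≈ 604.88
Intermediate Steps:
K(M) = 1
z = -2611/264 (z = 79/(-8) + 1/(-66) = 79*(-⅛) + 1*(-1/66) = -79/8 - 1/66 = -2611/264 ≈ -9.8902)
(j(4) + z)*99 = (4² - 2611/264)*99 = (16 - 2611/264)*99 = (1613/264)*99 = 4839/8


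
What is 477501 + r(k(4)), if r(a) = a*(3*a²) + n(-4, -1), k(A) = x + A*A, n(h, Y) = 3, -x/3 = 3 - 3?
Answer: 489792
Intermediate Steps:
x = 0 (x = -3*(3 - 3) = -3*0 = 0)
k(A) = A² (k(A) = 0 + A*A = 0 + A² = A²)
r(a) = 3 + 3*a³ (r(a) = a*(3*a²) + 3 = 3*a³ + 3 = 3 + 3*a³)
477501 + r(k(4)) = 477501 + (3 + 3*(4²)³) = 477501 + (3 + 3*16³) = 477501 + (3 + 3*4096) = 477501 + (3 + 12288) = 477501 + 12291 = 489792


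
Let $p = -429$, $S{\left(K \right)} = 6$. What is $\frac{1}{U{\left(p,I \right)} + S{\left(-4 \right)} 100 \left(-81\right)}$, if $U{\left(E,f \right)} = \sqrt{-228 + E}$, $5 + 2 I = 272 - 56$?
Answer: $- \frac{5400}{262440073} - \frac{i \sqrt{73}}{787320219} \approx -2.0576 \cdot 10^{-5} - 1.0852 \cdot 10^{-8} i$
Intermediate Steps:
$I = \frac{211}{2}$ ($I = - \frac{5}{2} + \frac{272 - 56}{2} = - \frac{5}{2} + \frac{1}{2} \cdot 216 = - \frac{5}{2} + 108 = \frac{211}{2} \approx 105.5$)
$\frac{1}{U{\left(p,I \right)} + S{\left(-4 \right)} 100 \left(-81\right)} = \frac{1}{\sqrt{-228 - 429} + 6 \cdot 100 \left(-81\right)} = \frac{1}{\sqrt{-657} + 600 \left(-81\right)} = \frac{1}{3 i \sqrt{73} - 48600} = \frac{1}{-48600 + 3 i \sqrt{73}}$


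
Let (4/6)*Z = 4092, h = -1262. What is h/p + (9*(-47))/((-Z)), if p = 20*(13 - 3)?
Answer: -212821/34100 ≈ -6.2411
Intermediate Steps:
Z = 6138 (Z = (3/2)*4092 = 6138)
p = 200 (p = 20*10 = 200)
h/p + (9*(-47))/((-Z)) = -1262/200 + (9*(-47))/((-1*6138)) = -1262*1/200 - 423/(-6138) = -631/100 - 423*(-1/6138) = -631/100 + 47/682 = -212821/34100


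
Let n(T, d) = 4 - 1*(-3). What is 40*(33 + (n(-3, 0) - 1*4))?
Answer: 1440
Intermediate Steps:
n(T, d) = 7 (n(T, d) = 4 + 3 = 7)
40*(33 + (n(-3, 0) - 1*4)) = 40*(33 + (7 - 1*4)) = 40*(33 + (7 - 4)) = 40*(33 + 3) = 40*36 = 1440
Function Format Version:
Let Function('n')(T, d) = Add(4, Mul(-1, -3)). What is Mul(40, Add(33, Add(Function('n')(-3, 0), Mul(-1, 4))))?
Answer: 1440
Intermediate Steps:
Function('n')(T, d) = 7 (Function('n')(T, d) = Add(4, 3) = 7)
Mul(40, Add(33, Add(Function('n')(-3, 0), Mul(-1, 4)))) = Mul(40, Add(33, Add(7, Mul(-1, 4)))) = Mul(40, Add(33, Add(7, -4))) = Mul(40, Add(33, 3)) = Mul(40, 36) = 1440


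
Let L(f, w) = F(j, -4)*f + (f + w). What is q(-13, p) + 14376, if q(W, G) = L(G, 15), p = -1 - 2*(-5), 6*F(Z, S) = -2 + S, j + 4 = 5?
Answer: 14391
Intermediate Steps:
j = 1 (j = -4 + 5 = 1)
F(Z, S) = -⅓ + S/6 (F(Z, S) = (-2 + S)/6 = -⅓ + S/6)
L(f, w) = w (L(f, w) = (-⅓ + (⅙)*(-4))*f + (f + w) = (-⅓ - ⅔)*f + (f + w) = -f + (f + w) = w)
p = 9 (p = -1 + 10 = 9)
q(W, G) = 15
q(-13, p) + 14376 = 15 + 14376 = 14391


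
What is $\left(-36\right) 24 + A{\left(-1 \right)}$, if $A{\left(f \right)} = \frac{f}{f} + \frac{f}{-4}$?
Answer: $- \frac{3451}{4} \approx -862.75$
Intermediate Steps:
$A{\left(f \right)} = 1 - \frac{f}{4}$ ($A{\left(f \right)} = 1 + f \left(- \frac{1}{4}\right) = 1 - \frac{f}{4}$)
$\left(-36\right) 24 + A{\left(-1 \right)} = \left(-36\right) 24 + \left(1 - - \frac{1}{4}\right) = -864 + \left(1 + \frac{1}{4}\right) = -864 + \frac{5}{4} = - \frac{3451}{4}$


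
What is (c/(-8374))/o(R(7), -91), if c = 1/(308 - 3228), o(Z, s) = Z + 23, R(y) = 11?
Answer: 1/831370720 ≈ 1.2028e-9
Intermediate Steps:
o(Z, s) = 23 + Z
c = -1/2920 (c = 1/(-2920) = -1/2920 ≈ -0.00034247)
(c/(-8374))/o(R(7), -91) = (-1/2920/(-8374))/(23 + 11) = -1/2920*(-1/8374)/34 = (1/24452080)*(1/34) = 1/831370720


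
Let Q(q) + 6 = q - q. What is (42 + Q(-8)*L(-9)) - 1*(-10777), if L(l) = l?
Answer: 10873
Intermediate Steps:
Q(q) = -6 (Q(q) = -6 + (q - q) = -6 + 0 = -6)
(42 + Q(-8)*L(-9)) - 1*(-10777) = (42 - 6*(-9)) - 1*(-10777) = (42 + 54) + 10777 = 96 + 10777 = 10873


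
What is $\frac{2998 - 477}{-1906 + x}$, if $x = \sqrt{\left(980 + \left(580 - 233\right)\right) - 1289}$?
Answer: $- \frac{2402513}{1816399} - \frac{2521 \sqrt{38}}{3632798} \approx -1.327$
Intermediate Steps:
$x = \sqrt{38}$ ($x = \sqrt{\left(980 + 347\right) - 1289} = \sqrt{1327 - 1289} = \sqrt{38} \approx 6.1644$)
$\frac{2998 - 477}{-1906 + x} = \frac{2998 - 477}{-1906 + \sqrt{38}} = \frac{2521}{-1906 + \sqrt{38}}$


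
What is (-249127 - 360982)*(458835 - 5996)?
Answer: -276281149451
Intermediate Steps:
(-249127 - 360982)*(458835 - 5996) = -610109*452839 = -276281149451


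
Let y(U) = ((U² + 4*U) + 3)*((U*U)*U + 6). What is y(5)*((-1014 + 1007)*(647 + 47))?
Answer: -30547104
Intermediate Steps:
y(U) = (6 + U³)*(3 + U² + 4*U) (y(U) = (3 + U² + 4*U)*(U²*U + 6) = (3 + U² + 4*U)*(U³ + 6) = (3 + U² + 4*U)*(6 + U³) = (6 + U³)*(3 + U² + 4*U))
y(5)*((-1014 + 1007)*(647 + 47)) = (18 + 5⁵ + 3*5³ + 4*5⁴ + 6*5² + 24*5)*((-1014 + 1007)*(647 + 47)) = (18 + 3125 + 3*125 + 4*625 + 6*25 + 120)*(-7*694) = (18 + 3125 + 375 + 2500 + 150 + 120)*(-4858) = 6288*(-4858) = -30547104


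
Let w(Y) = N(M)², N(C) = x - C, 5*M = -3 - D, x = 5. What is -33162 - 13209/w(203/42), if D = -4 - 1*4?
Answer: -543801/16 ≈ -33988.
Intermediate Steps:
D = -8 (D = -4 - 4 = -8)
M = 1 (M = (-3 - 1*(-8))/5 = (-3 + 8)/5 = (⅕)*5 = 1)
N(C) = 5 - C
w(Y) = 16 (w(Y) = (5 - 1*1)² = (5 - 1)² = 4² = 16)
-33162 - 13209/w(203/42) = -33162 - 13209/16 = -543801/16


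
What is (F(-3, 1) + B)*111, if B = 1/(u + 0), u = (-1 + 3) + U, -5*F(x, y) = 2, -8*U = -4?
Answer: 0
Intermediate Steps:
U = ½ (U = -⅛*(-4) = ½ ≈ 0.50000)
F(x, y) = -⅖ (F(x, y) = -⅕*2 = -⅖)
u = 5/2 (u = (-1 + 3) + ½ = 2 + ½ = 5/2 ≈ 2.5000)
B = ⅖ (B = 1/(5/2 + 0) = 1/(5/2) = ⅖ ≈ 0.40000)
(F(-3, 1) + B)*111 = (-⅖ + ⅖)*111 = 0*111 = 0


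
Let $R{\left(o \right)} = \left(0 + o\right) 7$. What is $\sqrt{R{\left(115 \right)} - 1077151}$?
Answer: $3 i \sqrt{119594} \approx 1037.5 i$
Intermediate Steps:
$R{\left(o \right)} = 7 o$ ($R{\left(o \right)} = o 7 = 7 o$)
$\sqrt{R{\left(115 \right)} - 1077151} = \sqrt{7 \cdot 115 - 1077151} = \sqrt{805 - 1077151} = \sqrt{-1076346} = 3 i \sqrt{119594}$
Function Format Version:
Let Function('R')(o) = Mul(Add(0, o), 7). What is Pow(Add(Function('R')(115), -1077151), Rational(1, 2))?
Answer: Mul(3, I, Pow(119594, Rational(1, 2))) ≈ Mul(1037.5, I)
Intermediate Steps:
Function('R')(o) = Mul(7, o) (Function('R')(o) = Mul(o, 7) = Mul(7, o))
Pow(Add(Function('R')(115), -1077151), Rational(1, 2)) = Pow(Add(Mul(7, 115), -1077151), Rational(1, 2)) = Pow(Add(805, -1077151), Rational(1, 2)) = Pow(-1076346, Rational(1, 2)) = Mul(3, I, Pow(119594, Rational(1, 2)))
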